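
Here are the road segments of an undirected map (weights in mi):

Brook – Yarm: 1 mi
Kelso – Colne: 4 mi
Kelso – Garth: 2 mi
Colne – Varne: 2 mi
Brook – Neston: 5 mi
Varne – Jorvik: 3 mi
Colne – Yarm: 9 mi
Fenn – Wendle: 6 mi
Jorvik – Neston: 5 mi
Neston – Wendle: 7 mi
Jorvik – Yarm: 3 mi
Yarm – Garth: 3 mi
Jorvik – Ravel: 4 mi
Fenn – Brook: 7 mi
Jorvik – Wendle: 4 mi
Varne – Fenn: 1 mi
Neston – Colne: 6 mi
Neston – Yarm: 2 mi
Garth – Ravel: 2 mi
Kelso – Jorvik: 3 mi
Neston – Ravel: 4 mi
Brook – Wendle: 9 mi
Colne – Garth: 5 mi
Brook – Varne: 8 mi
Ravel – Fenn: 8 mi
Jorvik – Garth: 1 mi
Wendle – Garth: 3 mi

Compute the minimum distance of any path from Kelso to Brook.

Running Dijkstra from Kelso:
Kelso: 0
Garth: 2  (via Kelso)
Jorvik: 3  (via Kelso)
Ravel: 4  (via Garth)
Colne: 4  (via Kelso)
Yarm: 5  (via Garth)
Wendle: 5  (via Garth)
Varne: 6  (via Jorvik)
Brook: 6  (via Yarm)
Shortest route: Kelso → Garth → Yarm → Brook = 6 mi.

6 mi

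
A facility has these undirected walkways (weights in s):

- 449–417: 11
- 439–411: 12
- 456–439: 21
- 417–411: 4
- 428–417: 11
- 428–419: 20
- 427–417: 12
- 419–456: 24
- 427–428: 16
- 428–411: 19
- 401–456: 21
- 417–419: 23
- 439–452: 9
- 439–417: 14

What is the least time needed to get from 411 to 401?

54 s

Compare a few routes:
411–439–456–401: 12+21+21 = 54
411–417–419–456–401: 4+23+24+21 = 72
411–417–439–456–401: 4+14+21+21 = 60
The minimum is 54 s via 411–439–456–401.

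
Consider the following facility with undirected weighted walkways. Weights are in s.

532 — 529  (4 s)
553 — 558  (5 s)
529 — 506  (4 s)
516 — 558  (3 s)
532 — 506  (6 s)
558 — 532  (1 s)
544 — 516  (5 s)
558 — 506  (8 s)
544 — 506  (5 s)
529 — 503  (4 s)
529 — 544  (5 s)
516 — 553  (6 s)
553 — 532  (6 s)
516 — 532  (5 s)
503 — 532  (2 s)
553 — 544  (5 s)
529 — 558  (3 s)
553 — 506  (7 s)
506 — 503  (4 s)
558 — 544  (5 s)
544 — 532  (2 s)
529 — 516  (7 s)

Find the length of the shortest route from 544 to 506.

5 s

Enumerating some paths:
544 → 506: 5 = 5
544 → 532 → 503 → 506: 2+2+4 = 8
Cheapest is 544 → 506 at 5 s.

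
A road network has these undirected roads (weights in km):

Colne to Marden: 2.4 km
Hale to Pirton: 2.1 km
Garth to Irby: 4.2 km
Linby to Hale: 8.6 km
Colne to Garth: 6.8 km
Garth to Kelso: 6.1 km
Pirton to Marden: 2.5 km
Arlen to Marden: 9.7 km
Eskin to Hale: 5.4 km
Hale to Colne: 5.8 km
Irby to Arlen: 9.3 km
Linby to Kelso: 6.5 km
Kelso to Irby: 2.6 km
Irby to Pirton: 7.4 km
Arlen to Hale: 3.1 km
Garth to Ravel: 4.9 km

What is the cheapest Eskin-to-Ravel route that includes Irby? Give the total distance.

24 km

Shortest Eskin→Irby: Eskin → Hale → Pirton → Irby = 14.9
Best Irby to Ravel: Irby → Garth → Ravel costing 9.1
Total via Irby: 14.9 + 9.1 = 24 km.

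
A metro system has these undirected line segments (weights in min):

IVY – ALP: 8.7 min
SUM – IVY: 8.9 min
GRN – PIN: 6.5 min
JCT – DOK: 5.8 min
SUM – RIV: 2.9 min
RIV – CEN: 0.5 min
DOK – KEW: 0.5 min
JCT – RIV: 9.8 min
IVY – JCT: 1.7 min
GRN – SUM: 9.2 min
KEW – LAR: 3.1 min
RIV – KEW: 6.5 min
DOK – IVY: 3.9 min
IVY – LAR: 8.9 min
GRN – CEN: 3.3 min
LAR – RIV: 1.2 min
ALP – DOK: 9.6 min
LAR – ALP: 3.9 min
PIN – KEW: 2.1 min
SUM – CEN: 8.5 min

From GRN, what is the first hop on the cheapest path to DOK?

Candidate routes:
GRN–CEN–RIV–KEW–DOK: 3.3+0.5+6.5+0.5 = 10.8
GRN–PIN–KEW–DOK: 6.5+2.1+0.5 = 9.1
GRN–SUM–RIV–LAR–KEW–DOK: 9.2+2.9+1.2+3.1+0.5 = 16.9
GRN–CEN–RIV–LAR–KEW–DOK: 3.3+0.5+1.2+3.1+0.5 = 8.6
Cheapest is GRN–CEN–RIV–LAR–KEW–DOK at 8.6 min.
So from GRN the first move is to CEN.

CEN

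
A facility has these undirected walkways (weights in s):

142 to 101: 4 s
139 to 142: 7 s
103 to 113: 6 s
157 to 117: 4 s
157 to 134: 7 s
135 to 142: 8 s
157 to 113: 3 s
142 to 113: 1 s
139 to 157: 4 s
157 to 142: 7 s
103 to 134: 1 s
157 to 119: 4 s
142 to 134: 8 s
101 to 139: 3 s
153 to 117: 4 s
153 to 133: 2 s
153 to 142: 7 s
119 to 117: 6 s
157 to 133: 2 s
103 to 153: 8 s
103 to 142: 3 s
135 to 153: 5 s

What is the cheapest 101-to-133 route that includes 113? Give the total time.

Shortest 101→113: 101–142–113 = 5
Shortest 113→133: 113–157–133 = 5
Total via 113: 5 + 5 = 10 s.

10 s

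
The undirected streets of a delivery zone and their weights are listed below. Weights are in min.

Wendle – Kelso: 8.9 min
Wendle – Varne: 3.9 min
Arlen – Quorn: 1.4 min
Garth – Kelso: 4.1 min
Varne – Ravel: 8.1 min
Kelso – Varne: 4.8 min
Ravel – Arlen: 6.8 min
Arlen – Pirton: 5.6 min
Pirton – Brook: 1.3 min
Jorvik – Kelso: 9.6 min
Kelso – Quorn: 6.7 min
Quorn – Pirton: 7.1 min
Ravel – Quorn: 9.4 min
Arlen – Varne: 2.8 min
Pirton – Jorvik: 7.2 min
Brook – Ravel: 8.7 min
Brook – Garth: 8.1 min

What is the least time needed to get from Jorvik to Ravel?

17.2 min

Enumerating some paths:
Jorvik → Pirton → Quorn → Arlen → Ravel: 7.2+7.1+1.4+6.8 = 22.5
Jorvik → Pirton → Arlen → Ravel: 7.2+5.6+6.8 = 19.6
Jorvik → Pirton → Brook → Ravel: 7.2+1.3+8.7 = 17.2
The minimum is 17.2 min via Jorvik → Pirton → Brook → Ravel.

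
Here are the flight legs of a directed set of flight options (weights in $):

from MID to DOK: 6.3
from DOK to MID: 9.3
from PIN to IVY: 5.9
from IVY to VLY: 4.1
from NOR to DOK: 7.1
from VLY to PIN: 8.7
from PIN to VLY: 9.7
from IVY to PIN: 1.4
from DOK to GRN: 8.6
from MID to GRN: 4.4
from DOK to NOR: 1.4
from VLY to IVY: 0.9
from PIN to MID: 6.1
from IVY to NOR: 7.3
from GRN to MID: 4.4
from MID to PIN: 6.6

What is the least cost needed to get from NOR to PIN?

$23

Candidate routes:
NOR → DOK → MID → PIN: 7.1+9.3+6.6 = 23
NOR → DOK → GRN → MID → PIN: 7.1+8.6+4.4+6.6 = 26.7
Cheapest is NOR → DOK → MID → PIN at $23.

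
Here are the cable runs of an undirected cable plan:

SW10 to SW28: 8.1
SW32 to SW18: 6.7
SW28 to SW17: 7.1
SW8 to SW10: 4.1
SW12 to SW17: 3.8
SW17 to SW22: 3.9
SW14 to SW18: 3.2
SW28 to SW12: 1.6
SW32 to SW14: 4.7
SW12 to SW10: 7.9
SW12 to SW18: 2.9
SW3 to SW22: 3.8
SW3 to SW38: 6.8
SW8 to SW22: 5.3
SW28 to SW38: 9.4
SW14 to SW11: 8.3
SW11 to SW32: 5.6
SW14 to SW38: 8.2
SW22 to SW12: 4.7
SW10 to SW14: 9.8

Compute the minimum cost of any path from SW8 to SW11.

Enumerating some paths:
SW8 → SW10 → SW14 → SW32 → SW11: 4.1+9.8+4.7+5.6 = 24.2
SW8 → SW10 → SW14 → SW11: 4.1+9.8+8.3 = 22.2
Cheapest is SW8 → SW10 → SW14 → SW11 at 22.2.

22.2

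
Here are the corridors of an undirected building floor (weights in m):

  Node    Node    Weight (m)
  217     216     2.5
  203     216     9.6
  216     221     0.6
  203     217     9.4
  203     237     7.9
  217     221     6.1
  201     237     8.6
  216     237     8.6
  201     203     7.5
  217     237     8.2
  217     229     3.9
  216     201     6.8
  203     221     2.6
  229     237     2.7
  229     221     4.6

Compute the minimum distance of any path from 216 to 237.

Candidate routes:
216 → 237: 8.6 = 8.6
216 → 217 → 229 → 237: 2.5+3.9+2.7 = 9.1
216 → 221 → 229 → 237: 0.6+4.6+2.7 = 7.9
Cheapest is 216 → 221 → 229 → 237 at 7.9 m.

7.9 m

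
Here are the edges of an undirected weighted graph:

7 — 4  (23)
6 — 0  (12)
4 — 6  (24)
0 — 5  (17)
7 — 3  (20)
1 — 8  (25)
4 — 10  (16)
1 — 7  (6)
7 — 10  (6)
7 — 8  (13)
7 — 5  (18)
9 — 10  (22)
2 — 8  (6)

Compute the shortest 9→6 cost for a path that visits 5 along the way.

Best 9 to 5: 9–10–7–5 costing 46
Shortest 5→6: 5–0–6 = 29
Total via 5: 46 + 29 = 75.

75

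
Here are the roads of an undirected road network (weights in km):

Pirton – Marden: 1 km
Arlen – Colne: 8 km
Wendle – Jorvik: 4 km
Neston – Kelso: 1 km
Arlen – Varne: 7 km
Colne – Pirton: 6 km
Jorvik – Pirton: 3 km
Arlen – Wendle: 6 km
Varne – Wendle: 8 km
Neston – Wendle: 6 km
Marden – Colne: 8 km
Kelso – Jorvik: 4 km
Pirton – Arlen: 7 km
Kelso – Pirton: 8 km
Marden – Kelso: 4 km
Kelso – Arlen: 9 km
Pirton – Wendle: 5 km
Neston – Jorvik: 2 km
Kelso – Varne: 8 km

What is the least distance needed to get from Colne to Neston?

Enumerating some paths:
Colne - Pirton - Jorvik - Neston: 6+3+2 = 11
Colne - Pirton - Marden - Kelso - Neston: 6+1+4+1 = 12
Cheapest is Colne - Pirton - Jorvik - Neston at 11 km.

11 km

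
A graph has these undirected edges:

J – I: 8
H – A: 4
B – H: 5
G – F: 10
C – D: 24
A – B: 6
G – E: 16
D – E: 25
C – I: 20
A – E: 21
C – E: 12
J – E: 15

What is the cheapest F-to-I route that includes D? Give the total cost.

Shortest F→D: F → G → E → D = 51
Best D to I: D → C → I costing 44
Total via D: 51 + 44 = 95.

95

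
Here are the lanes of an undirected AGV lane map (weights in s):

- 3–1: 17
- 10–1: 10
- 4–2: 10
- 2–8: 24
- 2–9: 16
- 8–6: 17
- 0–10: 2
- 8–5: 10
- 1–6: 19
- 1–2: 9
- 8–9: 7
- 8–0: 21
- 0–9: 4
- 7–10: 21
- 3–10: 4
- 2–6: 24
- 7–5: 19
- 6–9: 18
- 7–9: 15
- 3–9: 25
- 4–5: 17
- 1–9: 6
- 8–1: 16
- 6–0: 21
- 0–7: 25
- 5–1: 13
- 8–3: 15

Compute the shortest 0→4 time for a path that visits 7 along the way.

55 s

Shortest 0→7: 0–9–7 = 19
Best 7 to 4: 7–5–4 costing 36
Total via 7: 19 + 36 = 55 s.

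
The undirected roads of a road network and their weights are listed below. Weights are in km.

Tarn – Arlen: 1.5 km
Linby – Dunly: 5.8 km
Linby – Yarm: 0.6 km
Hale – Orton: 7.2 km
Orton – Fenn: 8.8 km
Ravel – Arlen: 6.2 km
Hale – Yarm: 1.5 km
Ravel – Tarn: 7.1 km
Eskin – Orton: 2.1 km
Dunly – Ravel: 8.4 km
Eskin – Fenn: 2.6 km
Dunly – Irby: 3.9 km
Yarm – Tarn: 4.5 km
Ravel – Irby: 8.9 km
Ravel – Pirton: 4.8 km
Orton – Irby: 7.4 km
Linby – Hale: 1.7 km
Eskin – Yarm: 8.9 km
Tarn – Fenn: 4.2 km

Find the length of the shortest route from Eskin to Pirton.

Compare a few routes:
Eskin → Fenn → Tarn → Arlen → Ravel → Pirton: 2.6+4.2+1.5+6.2+4.8 = 19.3
Eskin → Fenn → Tarn → Ravel → Pirton: 2.6+4.2+7.1+4.8 = 18.7
Eskin → Orton → Irby → Ravel → Pirton: 2.1+7.4+8.9+4.8 = 23.2
Cheapest is Eskin → Fenn → Tarn → Ravel → Pirton at 18.7 km.

18.7 km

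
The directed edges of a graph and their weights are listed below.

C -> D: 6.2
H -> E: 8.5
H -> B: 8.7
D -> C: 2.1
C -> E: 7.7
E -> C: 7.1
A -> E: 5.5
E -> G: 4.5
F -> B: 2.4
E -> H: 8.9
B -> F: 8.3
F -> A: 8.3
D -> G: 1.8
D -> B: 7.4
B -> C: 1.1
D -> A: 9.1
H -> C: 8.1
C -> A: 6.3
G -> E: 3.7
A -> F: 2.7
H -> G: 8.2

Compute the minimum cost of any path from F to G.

11.5

Candidate routes:
F → B → C → E → G: 2.4+1.1+7.7+4.5 = 15.7
F → B → C → D → G: 2.4+1.1+6.2+1.8 = 11.5
F → A → E → G: 8.3+5.5+4.5 = 18.3
The minimum is 11.5 via F → B → C → D → G.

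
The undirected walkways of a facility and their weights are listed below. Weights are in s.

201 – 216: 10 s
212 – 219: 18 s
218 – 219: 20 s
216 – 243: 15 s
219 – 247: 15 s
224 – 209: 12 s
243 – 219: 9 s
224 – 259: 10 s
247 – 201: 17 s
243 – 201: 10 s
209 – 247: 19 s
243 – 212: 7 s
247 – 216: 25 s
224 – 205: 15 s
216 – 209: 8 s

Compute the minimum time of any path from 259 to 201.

Shortest distances from 259:
259: 0
224: 10  (via 259)
209: 22  (via 224)
205: 25  (via 224)
216: 30  (via 209)
201: 40  (via 216)
Shortest route: 259–224–209–216–201 = 40 s.

40 s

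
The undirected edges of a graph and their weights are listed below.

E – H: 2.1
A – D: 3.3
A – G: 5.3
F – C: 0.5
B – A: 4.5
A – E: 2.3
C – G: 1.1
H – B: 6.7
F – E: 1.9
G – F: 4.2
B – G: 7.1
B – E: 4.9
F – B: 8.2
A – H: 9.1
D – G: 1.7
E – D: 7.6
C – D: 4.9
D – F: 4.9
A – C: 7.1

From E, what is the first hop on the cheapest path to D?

Enumerating some paths:
E → A → D: 2.3+3.3 = 5.6
E → F → C → G → D: 1.9+0.5+1.1+1.7 = 5.2
The minimum is 5.2 via E → F → C → G → D.
So from E the first move is to F.

F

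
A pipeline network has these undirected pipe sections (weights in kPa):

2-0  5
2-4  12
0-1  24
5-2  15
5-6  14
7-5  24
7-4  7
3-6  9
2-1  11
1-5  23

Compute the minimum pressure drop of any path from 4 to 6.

41 kPa

Settle nodes by increasing distance from 4:
4: 0
7: 7  (via 4)
2: 12  (via 4)
0: 17  (via 2)
1: 23  (via 2)
5: 27  (via 2)
6: 41  (via 5)
Shortest route: 4–2–5–6 = 41 kPa.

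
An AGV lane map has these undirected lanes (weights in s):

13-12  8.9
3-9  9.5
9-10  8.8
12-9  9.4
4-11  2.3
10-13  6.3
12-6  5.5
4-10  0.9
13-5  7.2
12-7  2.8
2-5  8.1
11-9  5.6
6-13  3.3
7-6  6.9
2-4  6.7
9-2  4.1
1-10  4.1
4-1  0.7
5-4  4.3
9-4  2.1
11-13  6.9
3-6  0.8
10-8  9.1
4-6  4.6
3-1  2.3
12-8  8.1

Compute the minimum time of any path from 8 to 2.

Enumerating some paths:
8 → 10 → 1 → 4 → 9 → 2: 9.1+4.1+0.7+2.1+4.1 = 20.1
8 → 10 → 4 → 9 → 2: 9.1+0.9+2.1+4.1 = 16.2
8 → 10 → 4 → 2: 9.1+0.9+6.7 = 16.7
The minimum is 16.2 s via 8 → 10 → 4 → 9 → 2.

16.2 s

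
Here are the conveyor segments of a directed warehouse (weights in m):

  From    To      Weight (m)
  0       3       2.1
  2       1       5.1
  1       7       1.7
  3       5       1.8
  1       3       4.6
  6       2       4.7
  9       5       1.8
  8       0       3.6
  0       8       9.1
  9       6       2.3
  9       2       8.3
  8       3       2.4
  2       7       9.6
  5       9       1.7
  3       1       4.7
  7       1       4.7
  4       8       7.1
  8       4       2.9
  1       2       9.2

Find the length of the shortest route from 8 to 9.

5.9 m

Candidate routes:
8 - 0 - 3 - 5 - 9: 3.6+2.1+1.8+1.7 = 9.2
8 - 3 - 5 - 9: 2.4+1.8+1.7 = 5.9
Cheapest is 8 - 3 - 5 - 9 at 5.9 m.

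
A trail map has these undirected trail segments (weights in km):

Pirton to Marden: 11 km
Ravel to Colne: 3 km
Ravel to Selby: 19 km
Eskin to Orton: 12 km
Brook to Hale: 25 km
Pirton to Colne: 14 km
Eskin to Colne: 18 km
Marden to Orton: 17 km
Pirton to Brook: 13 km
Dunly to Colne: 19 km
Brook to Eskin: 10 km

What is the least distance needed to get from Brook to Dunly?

46 km

Running Dijkstra from Brook:
Brook: 0
Eskin: 10  (via Brook)
Pirton: 13  (via Brook)
Orton: 22  (via Eskin)
Marden: 24  (via Pirton)
Hale: 25  (via Brook)
Colne: 27  (via Pirton)
Ravel: 30  (via Colne)
Dunly: 46  (via Colne)
Shortest route: Brook → Pirton → Colne → Dunly = 46 km.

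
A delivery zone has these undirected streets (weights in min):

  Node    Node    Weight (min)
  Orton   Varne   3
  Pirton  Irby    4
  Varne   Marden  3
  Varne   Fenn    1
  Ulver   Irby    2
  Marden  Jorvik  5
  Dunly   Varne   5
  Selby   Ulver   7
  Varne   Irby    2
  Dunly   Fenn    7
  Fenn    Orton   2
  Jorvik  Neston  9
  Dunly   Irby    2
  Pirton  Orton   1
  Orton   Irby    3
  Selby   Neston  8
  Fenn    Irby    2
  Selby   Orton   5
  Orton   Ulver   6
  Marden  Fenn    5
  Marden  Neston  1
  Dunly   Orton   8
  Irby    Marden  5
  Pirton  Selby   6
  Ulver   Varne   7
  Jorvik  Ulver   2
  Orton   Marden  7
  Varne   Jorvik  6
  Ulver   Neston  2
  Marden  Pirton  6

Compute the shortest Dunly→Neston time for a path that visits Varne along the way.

Best Dunly to Varne: Dunly → Irby → Varne costing 4
Shortest Varne→Neston: Varne → Marden → Neston = 4
Total via Varne: 4 + 4 = 8 min.

8 min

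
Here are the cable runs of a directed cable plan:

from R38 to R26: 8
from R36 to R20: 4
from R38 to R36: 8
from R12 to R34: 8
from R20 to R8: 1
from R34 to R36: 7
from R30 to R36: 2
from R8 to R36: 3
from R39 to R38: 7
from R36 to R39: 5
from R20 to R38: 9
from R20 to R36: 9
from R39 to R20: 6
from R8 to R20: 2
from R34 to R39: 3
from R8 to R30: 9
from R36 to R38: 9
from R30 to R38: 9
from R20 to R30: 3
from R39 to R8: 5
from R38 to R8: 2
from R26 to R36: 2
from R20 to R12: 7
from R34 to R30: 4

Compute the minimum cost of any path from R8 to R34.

17

Shortest distances from R8:
R8: 0
R20: 2  (via R8)
R36: 3  (via R8)
R30: 5  (via R20)
R39: 8  (via R36)
R12: 9  (via R20)
R38: 11  (via R20)
R34: 17  (via R12)
Shortest route: R8–R20–R12–R34 = 17.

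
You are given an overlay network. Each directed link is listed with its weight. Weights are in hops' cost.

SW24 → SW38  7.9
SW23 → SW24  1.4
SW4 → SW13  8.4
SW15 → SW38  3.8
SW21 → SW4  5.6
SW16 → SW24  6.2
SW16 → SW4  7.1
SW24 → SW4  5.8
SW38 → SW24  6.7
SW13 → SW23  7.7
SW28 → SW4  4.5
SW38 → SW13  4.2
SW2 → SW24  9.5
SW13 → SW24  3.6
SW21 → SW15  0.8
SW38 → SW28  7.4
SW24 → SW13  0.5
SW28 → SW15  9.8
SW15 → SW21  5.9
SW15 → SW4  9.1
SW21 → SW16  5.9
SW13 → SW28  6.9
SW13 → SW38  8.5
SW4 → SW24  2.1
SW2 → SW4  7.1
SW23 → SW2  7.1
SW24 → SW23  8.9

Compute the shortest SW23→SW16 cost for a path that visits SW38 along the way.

Shortest SW23→SW38: SW23 → SW24 → SW38 = 9.3
Best SW38 to SW16: SW38 → SW28 → SW15 → SW21 → SW16 costing 29
Total via SW38: 9.3 + 29 = 38.3 hops' cost.

38.3 hops' cost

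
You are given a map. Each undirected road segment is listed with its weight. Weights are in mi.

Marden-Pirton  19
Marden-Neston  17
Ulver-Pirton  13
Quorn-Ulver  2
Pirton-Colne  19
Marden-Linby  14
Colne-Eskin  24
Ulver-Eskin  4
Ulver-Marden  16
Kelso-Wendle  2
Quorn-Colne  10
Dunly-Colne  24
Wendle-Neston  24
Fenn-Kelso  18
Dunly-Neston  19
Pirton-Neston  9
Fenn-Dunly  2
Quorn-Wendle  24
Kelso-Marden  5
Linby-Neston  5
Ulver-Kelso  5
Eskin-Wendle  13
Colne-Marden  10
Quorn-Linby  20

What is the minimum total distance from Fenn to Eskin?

Compare a few routes:
Fenn–Dunly–Colne–Quorn–Ulver–Eskin: 2+24+10+2+4 = 42
Fenn–Kelso–Wendle–Eskin: 18+2+13 = 33
Fenn–Kelso–Ulver–Eskin: 18+5+4 = 27
Cheapest is Fenn–Kelso–Ulver–Eskin at 27 mi.

27 mi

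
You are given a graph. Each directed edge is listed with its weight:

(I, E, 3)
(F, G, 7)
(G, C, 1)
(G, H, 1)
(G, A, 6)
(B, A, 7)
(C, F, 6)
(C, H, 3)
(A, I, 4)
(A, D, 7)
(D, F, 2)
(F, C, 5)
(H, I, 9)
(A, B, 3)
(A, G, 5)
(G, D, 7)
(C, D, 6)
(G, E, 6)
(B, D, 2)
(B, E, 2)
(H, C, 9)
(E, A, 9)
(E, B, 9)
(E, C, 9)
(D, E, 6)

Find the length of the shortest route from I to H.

Running Dijkstra from I:
I: 0
E: 3  (via I)
A: 12  (via E)
B: 12  (via E)
C: 12  (via E)
D: 14  (via B)
H: 15  (via C)
Shortest route: I → E → C → H = 15.

15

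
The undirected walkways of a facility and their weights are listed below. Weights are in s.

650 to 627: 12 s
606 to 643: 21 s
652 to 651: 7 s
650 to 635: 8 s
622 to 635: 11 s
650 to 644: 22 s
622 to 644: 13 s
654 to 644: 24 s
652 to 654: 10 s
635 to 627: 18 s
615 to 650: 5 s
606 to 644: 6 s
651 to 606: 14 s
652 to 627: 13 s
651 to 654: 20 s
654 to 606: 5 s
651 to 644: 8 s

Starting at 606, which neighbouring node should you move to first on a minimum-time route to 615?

Enumerating some paths:
606–644–622–635–650–615: 6+13+11+8+5 = 43
606–644–650–615: 6+22+5 = 33
606–654–652–627–650–615: 5+10+13+12+5 = 45
The minimum is 33 s via 606–644–650–615.
So from 606 the first move is to 644.

644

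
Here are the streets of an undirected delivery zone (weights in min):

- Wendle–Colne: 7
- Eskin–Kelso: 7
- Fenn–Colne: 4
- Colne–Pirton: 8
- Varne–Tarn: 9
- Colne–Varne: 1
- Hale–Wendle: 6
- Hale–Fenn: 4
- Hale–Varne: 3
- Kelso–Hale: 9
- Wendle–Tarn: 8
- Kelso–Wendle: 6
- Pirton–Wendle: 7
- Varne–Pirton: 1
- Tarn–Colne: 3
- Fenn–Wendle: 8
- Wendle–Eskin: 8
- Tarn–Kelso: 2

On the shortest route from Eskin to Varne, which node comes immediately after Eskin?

Candidate routes:
Eskin–Kelso–Tarn–Colne–Varne: 7+2+3+1 = 13
Eskin–Wendle–Colne–Varne: 8+7+1 = 16
Eskin–Wendle–Pirton–Varne: 8+7+1 = 16
Cheapest is Eskin–Kelso–Tarn–Colne–Varne at 13 min.
So from Eskin the first move is to Kelso.

Kelso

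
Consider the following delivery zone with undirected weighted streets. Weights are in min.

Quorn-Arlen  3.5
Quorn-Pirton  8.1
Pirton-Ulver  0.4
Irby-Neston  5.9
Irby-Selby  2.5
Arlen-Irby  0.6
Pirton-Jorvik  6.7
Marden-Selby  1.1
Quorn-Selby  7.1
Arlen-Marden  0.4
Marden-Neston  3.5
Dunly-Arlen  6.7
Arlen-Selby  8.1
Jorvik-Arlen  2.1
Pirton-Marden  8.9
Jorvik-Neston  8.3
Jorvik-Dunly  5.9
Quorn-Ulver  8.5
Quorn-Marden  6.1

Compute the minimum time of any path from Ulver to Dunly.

Candidate routes:
Ulver - Pirton - Marden - Arlen - Dunly: 0.4+8.9+0.4+6.7 = 16.4
Ulver - Pirton - Marden - Arlen - Jorvik - Dunly: 0.4+8.9+0.4+2.1+5.9 = 17.7
Ulver - Pirton - Jorvik - Arlen - Dunly: 0.4+6.7+2.1+6.7 = 15.9
Ulver - Pirton - Jorvik - Dunly: 0.4+6.7+5.9 = 13
The minimum is 13 min via Ulver - Pirton - Jorvik - Dunly.

13 min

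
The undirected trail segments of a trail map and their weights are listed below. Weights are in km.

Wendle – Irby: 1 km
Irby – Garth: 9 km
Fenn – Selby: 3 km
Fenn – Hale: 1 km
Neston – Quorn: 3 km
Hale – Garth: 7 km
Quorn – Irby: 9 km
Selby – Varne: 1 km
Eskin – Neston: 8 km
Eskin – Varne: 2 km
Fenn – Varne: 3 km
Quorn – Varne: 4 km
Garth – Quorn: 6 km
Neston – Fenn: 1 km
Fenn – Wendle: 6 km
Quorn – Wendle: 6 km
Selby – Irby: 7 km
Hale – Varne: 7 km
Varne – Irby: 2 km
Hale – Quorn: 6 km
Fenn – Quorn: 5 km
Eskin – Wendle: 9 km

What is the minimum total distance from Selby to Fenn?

Candidate routes:
Selby - Varne - Fenn: 1+3 = 4
Selby - Fenn: 3 = 3
Cheapest is Selby - Fenn at 3 km.

3 km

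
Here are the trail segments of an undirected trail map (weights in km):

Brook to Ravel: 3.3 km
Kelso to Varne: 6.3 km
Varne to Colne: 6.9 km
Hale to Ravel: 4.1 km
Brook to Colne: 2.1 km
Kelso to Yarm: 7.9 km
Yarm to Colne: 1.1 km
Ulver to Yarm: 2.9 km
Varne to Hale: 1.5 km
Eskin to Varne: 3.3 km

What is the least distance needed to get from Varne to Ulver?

10.9 km

Shortest distances from Varne:
Varne: 0
Hale: 1.5  (via Varne)
Eskin: 3.3  (via Varne)
Ravel: 5.6  (via Hale)
Kelso: 6.3  (via Varne)
Colne: 6.9  (via Varne)
Yarm: 8  (via Colne)
Brook: 8.9  (via Ravel)
Ulver: 10.9  (via Yarm)
Shortest route: Varne–Colne–Yarm–Ulver = 10.9 km.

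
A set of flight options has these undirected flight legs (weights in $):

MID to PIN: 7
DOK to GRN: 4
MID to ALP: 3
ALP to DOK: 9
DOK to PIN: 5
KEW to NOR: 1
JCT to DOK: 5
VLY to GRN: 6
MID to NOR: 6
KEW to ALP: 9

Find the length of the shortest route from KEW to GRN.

Enumerating some paths:
KEW–NOR–MID–ALP–DOK–GRN: 1+6+3+9+4 = 23
KEW–ALP–DOK–GRN: 9+9+4 = 22
The minimum is $22 via KEW–ALP–DOK–GRN.

$22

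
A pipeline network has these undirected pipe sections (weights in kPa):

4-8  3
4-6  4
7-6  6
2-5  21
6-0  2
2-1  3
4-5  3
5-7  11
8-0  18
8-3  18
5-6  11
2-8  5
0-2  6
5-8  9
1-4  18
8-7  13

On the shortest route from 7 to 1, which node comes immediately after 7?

Enumerating some paths:
7–8–2–1: 13+5+3 = 21
7–6–0–2–1: 6+2+6+3 = 17
7–6–4–8–2–1: 6+4+3+5+3 = 21
The minimum is 17 kPa via 7–6–0–2–1.
So from 7 the first move is to 6.

6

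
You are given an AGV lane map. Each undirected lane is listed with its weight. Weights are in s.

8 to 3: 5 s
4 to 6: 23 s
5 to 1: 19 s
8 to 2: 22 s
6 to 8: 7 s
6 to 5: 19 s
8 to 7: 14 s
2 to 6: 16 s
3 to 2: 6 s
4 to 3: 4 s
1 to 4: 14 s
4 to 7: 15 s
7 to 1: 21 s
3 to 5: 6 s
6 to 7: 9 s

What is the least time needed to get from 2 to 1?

Shortest distances from 2:
2: 0
3: 6  (via 2)
4: 10  (via 3)
8: 11  (via 3)
5: 12  (via 3)
6: 16  (via 2)
1: 24  (via 4)
Shortest route: 2–3–4–1 = 24 s.

24 s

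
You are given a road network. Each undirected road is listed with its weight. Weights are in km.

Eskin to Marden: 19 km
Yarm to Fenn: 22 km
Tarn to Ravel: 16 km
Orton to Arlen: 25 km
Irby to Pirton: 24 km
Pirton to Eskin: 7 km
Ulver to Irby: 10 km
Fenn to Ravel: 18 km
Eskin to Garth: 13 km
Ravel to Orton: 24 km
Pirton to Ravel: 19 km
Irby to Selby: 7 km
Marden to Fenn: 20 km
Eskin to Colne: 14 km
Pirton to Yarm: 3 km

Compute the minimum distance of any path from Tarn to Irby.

Settle nodes by increasing distance from Tarn:
Tarn: 0
Ravel: 16  (via Tarn)
Fenn: 34  (via Ravel)
Pirton: 35  (via Ravel)
Yarm: 38  (via Pirton)
Orton: 40  (via Ravel)
Eskin: 42  (via Pirton)
Marden: 54  (via Fenn)
Garth: 55  (via Eskin)
Colne: 56  (via Eskin)
Irby: 59  (via Pirton)
Shortest route: Tarn–Ravel–Pirton–Irby = 59 km.

59 km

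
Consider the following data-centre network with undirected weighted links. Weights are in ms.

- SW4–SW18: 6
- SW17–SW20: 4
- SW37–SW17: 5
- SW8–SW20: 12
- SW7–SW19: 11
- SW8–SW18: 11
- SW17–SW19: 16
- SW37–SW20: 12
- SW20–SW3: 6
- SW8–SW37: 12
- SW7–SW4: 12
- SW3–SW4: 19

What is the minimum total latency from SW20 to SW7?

Enumerating some paths:
SW20–SW37–SW17–SW19–SW7: 12+5+16+11 = 44
SW20–SW17–SW19–SW7: 4+16+11 = 31
SW20–SW3–SW4–SW7: 6+19+12 = 37
SW20–SW8–SW18–SW4–SW7: 12+11+6+12 = 41
The minimum is 31 ms via SW20–SW17–SW19–SW7.

31 ms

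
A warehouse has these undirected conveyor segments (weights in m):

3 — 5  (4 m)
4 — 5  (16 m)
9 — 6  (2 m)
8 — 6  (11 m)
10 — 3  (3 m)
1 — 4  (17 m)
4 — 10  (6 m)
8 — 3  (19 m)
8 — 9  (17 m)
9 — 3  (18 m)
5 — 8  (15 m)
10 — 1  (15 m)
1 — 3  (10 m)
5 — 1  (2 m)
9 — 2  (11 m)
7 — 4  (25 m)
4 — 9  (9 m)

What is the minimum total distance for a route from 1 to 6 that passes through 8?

28 m

Best 1 to 8: 1–5–8 costing 17
Best 8 to 6: 8–6 costing 11
Total via 8: 17 + 11 = 28 m.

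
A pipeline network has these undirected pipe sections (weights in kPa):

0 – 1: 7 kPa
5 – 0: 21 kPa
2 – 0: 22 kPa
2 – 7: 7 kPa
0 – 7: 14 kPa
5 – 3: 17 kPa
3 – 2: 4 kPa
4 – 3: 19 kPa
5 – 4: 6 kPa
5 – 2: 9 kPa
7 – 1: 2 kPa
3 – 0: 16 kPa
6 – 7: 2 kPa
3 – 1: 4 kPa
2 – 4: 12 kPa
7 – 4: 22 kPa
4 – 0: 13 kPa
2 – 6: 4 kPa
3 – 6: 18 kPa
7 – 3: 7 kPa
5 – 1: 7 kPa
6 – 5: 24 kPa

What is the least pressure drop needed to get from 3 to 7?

Shortest distances from 3:
3: 0
1: 4  (via 3)
2: 4  (via 3)
7: 6  (via 1)
Shortest route: 3 → 1 → 7 = 6 kPa.

6 kPa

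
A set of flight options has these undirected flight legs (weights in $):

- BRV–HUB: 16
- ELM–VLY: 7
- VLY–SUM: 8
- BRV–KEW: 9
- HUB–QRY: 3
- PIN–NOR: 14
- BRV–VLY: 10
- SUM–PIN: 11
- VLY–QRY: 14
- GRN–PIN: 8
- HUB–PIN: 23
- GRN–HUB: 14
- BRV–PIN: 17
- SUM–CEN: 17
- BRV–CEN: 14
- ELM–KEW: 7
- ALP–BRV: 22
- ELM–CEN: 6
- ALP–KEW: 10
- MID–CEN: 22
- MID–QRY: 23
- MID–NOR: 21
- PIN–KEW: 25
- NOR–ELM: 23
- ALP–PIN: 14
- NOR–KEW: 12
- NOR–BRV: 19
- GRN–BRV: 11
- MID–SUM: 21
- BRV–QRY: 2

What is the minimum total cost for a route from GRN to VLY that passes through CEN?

Shortest GRN→CEN: GRN–BRV–CEN = 25
Best CEN to VLY: CEN–ELM–VLY costing 13
Total via CEN: 25 + 13 = $38.

$38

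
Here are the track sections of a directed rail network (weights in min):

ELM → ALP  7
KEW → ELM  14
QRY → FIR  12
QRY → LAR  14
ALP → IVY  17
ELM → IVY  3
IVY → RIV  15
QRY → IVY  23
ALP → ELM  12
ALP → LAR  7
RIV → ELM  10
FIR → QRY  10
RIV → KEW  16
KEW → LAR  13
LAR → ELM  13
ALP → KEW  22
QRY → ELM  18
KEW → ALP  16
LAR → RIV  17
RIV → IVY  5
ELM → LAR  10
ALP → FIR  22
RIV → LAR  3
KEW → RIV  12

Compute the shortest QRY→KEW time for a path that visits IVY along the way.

Shortest QRY→IVY: QRY → ELM → IVY = 21
Best IVY to KEW: IVY → RIV → KEW costing 31
Total via IVY: 21 + 31 = 52 min.

52 min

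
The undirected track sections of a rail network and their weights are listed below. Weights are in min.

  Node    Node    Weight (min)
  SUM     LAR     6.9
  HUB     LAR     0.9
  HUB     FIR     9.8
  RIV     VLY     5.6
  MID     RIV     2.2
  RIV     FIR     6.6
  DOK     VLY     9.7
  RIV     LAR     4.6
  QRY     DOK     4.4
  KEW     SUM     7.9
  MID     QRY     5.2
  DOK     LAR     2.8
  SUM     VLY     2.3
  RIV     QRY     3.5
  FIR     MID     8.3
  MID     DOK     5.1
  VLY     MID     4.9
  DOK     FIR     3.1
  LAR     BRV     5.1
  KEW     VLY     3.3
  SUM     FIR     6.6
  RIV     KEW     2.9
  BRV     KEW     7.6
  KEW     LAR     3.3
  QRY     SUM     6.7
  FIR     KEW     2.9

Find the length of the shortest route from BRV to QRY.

Enumerating some paths:
BRV → LAR → RIV → QRY: 5.1+4.6+3.5 = 13.2
BRV → LAR → DOK → QRY: 5.1+2.8+4.4 = 12.3
The minimum is 12.3 min via BRV → LAR → DOK → QRY.

12.3 min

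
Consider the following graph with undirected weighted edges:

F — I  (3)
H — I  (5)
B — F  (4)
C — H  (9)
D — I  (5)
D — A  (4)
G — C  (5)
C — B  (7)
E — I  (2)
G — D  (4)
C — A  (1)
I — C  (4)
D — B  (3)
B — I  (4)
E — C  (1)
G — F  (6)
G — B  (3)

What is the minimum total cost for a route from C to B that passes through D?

8

Shortest C→D: C → A → D = 5
Best D to B: D → B costing 3
Total via D: 5 + 3 = 8.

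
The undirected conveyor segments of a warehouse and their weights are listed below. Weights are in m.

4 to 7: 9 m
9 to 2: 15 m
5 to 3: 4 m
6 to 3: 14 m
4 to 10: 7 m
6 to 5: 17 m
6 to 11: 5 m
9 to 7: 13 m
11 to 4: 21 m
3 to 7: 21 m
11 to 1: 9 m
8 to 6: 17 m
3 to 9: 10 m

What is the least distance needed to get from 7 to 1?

39 m

Shortest distances from 7:
7: 0
4: 9  (via 7)
9: 13  (via 7)
10: 16  (via 4)
3: 21  (via 7)
5: 25  (via 3)
2: 28  (via 9)
11: 30  (via 4)
6: 35  (via 3)
1: 39  (via 11)
Shortest route: 7–4–11–1 = 39 m.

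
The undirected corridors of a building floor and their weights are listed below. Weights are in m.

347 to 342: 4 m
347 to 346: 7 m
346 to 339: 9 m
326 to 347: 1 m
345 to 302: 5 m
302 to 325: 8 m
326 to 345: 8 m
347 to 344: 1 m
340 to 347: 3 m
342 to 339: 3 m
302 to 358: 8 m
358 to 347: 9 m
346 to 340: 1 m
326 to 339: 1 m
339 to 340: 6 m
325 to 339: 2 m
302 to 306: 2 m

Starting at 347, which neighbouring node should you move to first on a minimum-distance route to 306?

Candidate routes:
347–326–345–302–306: 1+8+5+2 = 16
347–326–339–325–302–306: 1+1+2+8+2 = 14
The minimum is 14 m via 347–326–339–325–302–306.
So from 347 the first move is to 326.

326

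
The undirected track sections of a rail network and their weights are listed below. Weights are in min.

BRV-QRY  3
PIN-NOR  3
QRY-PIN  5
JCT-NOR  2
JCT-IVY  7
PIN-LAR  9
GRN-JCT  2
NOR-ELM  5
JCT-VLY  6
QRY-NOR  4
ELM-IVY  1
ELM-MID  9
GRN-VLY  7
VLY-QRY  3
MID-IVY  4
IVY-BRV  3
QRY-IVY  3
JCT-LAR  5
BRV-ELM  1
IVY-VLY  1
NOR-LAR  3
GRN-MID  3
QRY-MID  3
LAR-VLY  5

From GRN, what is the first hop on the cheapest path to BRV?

Enumerating some paths:
GRN - MID - QRY - BRV: 3+3+3 = 9
GRN - JCT - NOR - ELM - BRV: 2+2+5+1 = 10
GRN - MID - IVY - BRV: 3+4+3 = 10
Cheapest is GRN - MID - QRY - BRV at 9 min.
So from GRN the first move is to MID.

MID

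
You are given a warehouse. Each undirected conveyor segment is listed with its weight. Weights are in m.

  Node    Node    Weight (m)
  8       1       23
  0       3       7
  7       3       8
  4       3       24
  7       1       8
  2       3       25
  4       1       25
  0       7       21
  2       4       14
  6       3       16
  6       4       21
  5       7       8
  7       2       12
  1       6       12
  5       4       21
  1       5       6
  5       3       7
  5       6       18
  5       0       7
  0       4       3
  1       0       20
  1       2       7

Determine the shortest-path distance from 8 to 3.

Compare a few routes:
8 - 1 - 5 - 3: 23+6+7 = 36
8 - 1 - 7 - 3: 23+8+8 = 39
Cheapest is 8 - 1 - 5 - 3 at 36 m.

36 m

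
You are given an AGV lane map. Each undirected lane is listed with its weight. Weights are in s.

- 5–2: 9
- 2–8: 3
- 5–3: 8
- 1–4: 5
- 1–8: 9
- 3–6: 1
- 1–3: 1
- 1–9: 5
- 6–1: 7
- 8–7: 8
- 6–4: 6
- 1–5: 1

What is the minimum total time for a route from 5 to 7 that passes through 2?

Best 5 to 2: 5 → 2 costing 9
Shortest 2→7: 2 → 8 → 7 = 11
Total via 2: 9 + 11 = 20 s.

20 s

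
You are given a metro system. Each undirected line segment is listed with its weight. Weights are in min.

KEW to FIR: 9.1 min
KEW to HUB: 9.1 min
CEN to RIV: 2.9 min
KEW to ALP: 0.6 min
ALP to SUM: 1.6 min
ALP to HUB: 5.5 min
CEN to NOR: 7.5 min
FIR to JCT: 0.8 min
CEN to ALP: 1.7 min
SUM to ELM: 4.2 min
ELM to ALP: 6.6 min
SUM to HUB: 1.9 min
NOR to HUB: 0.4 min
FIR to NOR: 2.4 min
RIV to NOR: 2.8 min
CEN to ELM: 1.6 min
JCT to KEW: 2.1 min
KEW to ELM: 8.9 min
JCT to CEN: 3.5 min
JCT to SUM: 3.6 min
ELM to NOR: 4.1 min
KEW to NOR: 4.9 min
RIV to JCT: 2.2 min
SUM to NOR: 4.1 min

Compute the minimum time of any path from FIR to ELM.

Enumerating some paths:
FIR → NOR → ELM: 2.4+4.1 = 6.5
FIR → JCT → CEN → ELM: 0.8+3.5+1.6 = 5.9
Cheapest is FIR → JCT → CEN → ELM at 5.9 min.

5.9 min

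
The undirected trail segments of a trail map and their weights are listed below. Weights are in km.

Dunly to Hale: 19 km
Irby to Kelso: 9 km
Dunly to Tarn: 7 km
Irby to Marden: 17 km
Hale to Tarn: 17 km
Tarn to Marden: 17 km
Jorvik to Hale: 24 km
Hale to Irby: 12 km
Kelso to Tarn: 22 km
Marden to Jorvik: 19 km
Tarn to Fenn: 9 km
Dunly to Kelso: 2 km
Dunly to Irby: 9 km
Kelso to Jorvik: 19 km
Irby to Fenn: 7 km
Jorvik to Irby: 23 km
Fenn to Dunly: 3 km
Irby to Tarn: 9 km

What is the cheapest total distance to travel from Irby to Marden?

Compare a few routes:
Irby → Marden: 17 = 17
Irby → Dunly → Tarn → Marden: 9+7+17 = 33
Irby → Tarn → Marden: 9+17 = 26
Cheapest is Irby → Marden at 17 km.

17 km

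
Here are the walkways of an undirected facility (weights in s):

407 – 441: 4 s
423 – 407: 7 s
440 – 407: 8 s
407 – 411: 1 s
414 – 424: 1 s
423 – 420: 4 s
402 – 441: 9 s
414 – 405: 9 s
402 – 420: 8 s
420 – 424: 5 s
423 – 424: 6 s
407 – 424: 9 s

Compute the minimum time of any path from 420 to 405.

15 s

Enumerating some paths:
420 - 424 - 414 - 405: 5+1+9 = 15
420 - 423 - 424 - 414 - 405: 4+6+1+9 = 20
The minimum is 15 s via 420 - 424 - 414 - 405.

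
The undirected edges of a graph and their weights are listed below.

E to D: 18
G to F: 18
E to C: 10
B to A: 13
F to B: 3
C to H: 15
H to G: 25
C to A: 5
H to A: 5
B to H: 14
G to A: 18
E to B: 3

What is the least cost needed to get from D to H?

35

Candidate routes:
D - E - C - A - H: 18+10+5+5 = 38
D - E - B - H: 18+3+14 = 35
The minimum is 35 via D - E - B - H.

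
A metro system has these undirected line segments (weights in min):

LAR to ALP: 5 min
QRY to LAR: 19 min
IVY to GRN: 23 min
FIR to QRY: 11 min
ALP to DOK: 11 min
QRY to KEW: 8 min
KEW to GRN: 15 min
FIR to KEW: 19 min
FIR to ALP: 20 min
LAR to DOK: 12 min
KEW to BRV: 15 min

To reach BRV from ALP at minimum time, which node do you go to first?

Enumerating some paths:
ALP–DOK–LAR–QRY–KEW–BRV: 11+12+19+8+15 = 65
ALP–LAR–QRY–KEW–BRV: 5+19+8+15 = 47
ALP–FIR–QRY–KEW–BRV: 20+11+8+15 = 54
ALP–FIR–KEW–BRV: 20+19+15 = 54
The minimum is 47 min via ALP–LAR–QRY–KEW–BRV.
So from ALP the first move is to LAR.

LAR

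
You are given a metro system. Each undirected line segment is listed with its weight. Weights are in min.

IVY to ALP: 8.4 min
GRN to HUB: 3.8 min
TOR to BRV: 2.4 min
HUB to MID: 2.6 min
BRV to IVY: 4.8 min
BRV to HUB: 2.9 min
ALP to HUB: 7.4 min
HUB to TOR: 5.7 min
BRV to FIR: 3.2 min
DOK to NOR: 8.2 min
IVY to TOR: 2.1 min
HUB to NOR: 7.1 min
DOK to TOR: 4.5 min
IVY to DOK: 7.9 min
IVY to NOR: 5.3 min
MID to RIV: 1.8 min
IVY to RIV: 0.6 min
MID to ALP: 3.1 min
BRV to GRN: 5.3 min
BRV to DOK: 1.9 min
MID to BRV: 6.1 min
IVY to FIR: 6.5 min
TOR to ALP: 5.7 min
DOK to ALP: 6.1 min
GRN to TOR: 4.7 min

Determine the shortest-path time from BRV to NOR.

Running Dijkstra from BRV:
BRV: 0
DOK: 1.9  (via BRV)
TOR: 2.4  (via BRV)
HUB: 2.9  (via BRV)
FIR: 3.2  (via BRV)
IVY: 4.5  (via TOR)
RIV: 5.1  (via IVY)
GRN: 5.3  (via BRV)
MID: 5.5  (via HUB)
ALP: 8  (via DOK)
NOR: 9.8  (via IVY)
Shortest route: BRV–TOR–IVY–NOR = 9.8 min.

9.8 min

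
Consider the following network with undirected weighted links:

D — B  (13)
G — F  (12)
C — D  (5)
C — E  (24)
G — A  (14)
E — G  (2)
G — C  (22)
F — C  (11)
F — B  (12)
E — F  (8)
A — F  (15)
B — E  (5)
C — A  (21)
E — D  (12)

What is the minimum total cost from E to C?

17

Running Dijkstra from E:
E: 0
G: 2  (via E)
B: 5  (via E)
F: 8  (via E)
D: 12  (via E)
A: 16  (via G)
C: 17  (via D)
Shortest route: E → D → C = 17.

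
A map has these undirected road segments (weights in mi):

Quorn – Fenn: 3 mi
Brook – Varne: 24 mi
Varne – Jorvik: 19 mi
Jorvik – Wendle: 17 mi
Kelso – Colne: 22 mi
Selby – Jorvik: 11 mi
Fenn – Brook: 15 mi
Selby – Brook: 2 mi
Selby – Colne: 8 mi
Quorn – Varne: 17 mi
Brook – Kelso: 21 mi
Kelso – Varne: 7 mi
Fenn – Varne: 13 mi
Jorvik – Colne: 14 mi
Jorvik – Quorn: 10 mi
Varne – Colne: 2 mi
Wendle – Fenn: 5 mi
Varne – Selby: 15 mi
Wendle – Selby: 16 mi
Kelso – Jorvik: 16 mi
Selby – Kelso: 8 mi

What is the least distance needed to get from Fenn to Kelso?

20 mi

Settle nodes by increasing distance from Fenn:
Fenn: 0
Quorn: 3  (via Fenn)
Wendle: 5  (via Fenn)
Jorvik: 13  (via Quorn)
Varne: 13  (via Fenn)
Brook: 15  (via Fenn)
Colne: 15  (via Varne)
Selby: 17  (via Brook)
Kelso: 20  (via Varne)
Shortest route: Fenn–Varne–Kelso = 20 mi.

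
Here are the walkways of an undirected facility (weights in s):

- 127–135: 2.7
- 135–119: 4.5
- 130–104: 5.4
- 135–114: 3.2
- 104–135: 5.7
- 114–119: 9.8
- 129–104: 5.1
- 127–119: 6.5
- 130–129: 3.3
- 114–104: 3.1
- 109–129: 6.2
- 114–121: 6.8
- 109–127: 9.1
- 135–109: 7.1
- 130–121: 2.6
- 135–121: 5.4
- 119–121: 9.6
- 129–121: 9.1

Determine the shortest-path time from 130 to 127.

10.7 s

Settle nodes by increasing distance from 130:
130: 0
121: 2.6  (via 130)
129: 3.3  (via 130)
104: 5.4  (via 130)
135: 8  (via 121)
114: 8.5  (via 104)
109: 9.5  (via 129)
127: 10.7  (via 135)
Shortest route: 130 → 121 → 135 → 127 = 10.7 s.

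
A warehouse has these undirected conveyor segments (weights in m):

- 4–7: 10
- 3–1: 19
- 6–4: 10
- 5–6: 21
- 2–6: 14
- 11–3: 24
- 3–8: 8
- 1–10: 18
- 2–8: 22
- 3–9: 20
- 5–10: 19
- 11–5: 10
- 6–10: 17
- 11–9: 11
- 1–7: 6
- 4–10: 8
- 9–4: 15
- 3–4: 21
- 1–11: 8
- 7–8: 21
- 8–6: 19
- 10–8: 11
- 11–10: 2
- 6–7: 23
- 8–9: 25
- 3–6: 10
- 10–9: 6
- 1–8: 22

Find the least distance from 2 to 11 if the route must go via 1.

Best 2 to 1: 2–6–4–7–1 costing 40
Shortest 1→11: 1–11 = 8
Total via 1: 40 + 8 = 48 m.

48 m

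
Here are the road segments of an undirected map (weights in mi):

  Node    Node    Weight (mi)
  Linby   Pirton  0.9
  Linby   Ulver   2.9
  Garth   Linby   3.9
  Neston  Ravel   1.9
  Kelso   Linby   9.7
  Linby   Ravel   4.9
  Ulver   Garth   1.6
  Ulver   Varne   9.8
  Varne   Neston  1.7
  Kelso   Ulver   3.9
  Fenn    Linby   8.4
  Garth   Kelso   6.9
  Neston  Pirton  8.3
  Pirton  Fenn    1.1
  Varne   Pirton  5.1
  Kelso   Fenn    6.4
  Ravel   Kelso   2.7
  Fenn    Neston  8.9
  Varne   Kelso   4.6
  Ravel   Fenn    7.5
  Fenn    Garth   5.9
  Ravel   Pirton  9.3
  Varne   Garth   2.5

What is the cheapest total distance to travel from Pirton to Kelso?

7.5 mi

Enumerating some paths:
Pirton–Varne–Kelso: 5.1+4.6 = 9.7
Pirton–Linby–Ravel–Kelso: 0.9+4.9+2.7 = 8.5
Pirton–Fenn–Kelso: 1.1+6.4 = 7.5
Pirton–Linby–Ulver–Kelso: 0.9+2.9+3.9 = 7.7
Cheapest is Pirton–Fenn–Kelso at 7.5 mi.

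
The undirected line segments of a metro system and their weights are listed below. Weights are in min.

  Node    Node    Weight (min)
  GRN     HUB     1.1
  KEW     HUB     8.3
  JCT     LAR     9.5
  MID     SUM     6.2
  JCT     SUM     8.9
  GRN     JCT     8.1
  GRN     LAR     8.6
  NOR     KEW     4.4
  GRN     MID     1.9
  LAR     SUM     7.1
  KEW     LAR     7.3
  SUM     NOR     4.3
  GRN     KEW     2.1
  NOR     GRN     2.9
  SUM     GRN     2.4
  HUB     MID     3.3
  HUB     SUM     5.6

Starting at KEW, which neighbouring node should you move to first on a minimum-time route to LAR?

LAR

Enumerating some paths:
KEW - GRN - LAR: 2.1+8.6 = 10.7
KEW - GRN - SUM - LAR: 2.1+2.4+7.1 = 11.6
KEW - LAR: 7.3 = 7.3
The minimum is 7.3 min via KEW - LAR.
So from KEW the first move is to LAR.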